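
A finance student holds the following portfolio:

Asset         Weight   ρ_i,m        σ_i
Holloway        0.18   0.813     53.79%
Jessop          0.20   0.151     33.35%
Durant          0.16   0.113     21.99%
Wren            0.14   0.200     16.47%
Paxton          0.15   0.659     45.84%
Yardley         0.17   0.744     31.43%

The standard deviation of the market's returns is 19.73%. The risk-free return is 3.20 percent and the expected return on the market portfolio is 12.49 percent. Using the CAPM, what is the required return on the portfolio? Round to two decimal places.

11.79%

β_Holloway = 0.813 × 53.79% / 19.73% = 2.2165
β_Jessop = 0.151 × 33.35% / 19.73% = 0.2552
β_Durant = 0.113 × 21.99% / 19.73% = 0.1259
β_Wren = 0.200 × 16.47% / 19.73% = 0.1670
β_Paxton = 0.659 × 45.84% / 19.73% = 1.5311
β_Yardley = 0.744 × 31.43% / 19.73% = 1.1852
β_P = Σ w_i β_i = 0.18×2.2165 + 0.20×0.2552 + 0.16×0.1259 + 0.14×0.1670 + 0.15×1.5311 + 0.17×1.1852 = 0.9247
MRP = 12.49% − 3.20% = 9.29%
E(R_P) = R_f + β_P × MRP = 3.20% + 0.9247 × 9.29% = 11.79%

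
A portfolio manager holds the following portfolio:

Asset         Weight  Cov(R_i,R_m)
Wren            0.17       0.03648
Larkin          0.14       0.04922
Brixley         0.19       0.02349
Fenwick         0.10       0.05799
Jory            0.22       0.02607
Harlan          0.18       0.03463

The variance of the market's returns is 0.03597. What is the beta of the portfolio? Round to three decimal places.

0.982

β_Wren = 0.03648 / 0.03597 = 1.0142
β_Larkin = 0.04922 / 0.03597 = 1.3684
β_Brixley = 0.02349 / 0.03597 = 0.6530
β_Fenwick = 0.05799 / 0.03597 = 1.6122
β_Jory = 0.02607 / 0.03597 = 0.7248
β_Harlan = 0.03463 / 0.03597 = 0.9627
β_P = Σ w_i β_i = 0.17×1.0142 + 0.14×1.3684 + 0.19×0.6530 + 0.10×1.6122 + 0.22×0.7248 + 0.18×0.9627 = 0.9820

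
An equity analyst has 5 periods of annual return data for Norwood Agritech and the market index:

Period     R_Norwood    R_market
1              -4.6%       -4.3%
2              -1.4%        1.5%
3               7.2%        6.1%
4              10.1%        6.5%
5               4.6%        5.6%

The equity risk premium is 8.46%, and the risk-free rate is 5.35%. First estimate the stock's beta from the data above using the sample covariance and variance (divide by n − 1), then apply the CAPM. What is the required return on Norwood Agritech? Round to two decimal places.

15.81%

Mean R_i = (-4.6 − 1.4 + 7.2 + 10.1 + 4.6) / 5 = 3.1800%
Mean R_m = (-4.3 + 1.5 + 6.1 + 6.5 + 5.6) / 5 = 3.0800%
Σ(R_i − R̄_i)(R_m − R̄_m) = 104.0380  ⇒  Cov = 104.0380 / 4 = 26.0095
Σ(R_m − R̄_m)² = 84.1280  ⇒  Var(R_m) = 84.1280 / 4 = 21.0320
β = Cov / Var(R_m) = 26.0095 / 21.0320 = 1.2367
E(R) = R_f + β × MRP = 5.35% + 1.2367 × 8.46% = 15.81%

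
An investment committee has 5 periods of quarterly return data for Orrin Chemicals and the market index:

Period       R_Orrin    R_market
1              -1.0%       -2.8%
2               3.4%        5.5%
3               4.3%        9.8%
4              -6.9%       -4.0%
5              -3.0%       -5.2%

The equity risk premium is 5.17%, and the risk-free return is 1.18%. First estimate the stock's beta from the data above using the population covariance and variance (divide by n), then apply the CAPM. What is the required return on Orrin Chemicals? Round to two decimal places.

4.40%

Mean R_i = (-1.0 + 3.4 + 4.3 − 6.9 − 3.0) / 5 = -0.6400%
Mean R_m = (-2.8 + 5.5 + 9.8 − 4.0 − 5.2) / 5 = 0.6600%
Σ(R_i − R̄_i)(R_m − R̄_m) = 108.9520  ⇒  Cov = 108.9520 / 5 = 21.7904
Σ(R_m − R̄_m)² = 174.9920  ⇒  Var(R_m) = 174.9920 / 5 = 34.9984
β = Cov / Var(R_m) = 21.7904 / 34.9984 = 0.6226
E(R) = R_f + β × MRP = 1.18% + 0.6226 × 5.17% = 4.40%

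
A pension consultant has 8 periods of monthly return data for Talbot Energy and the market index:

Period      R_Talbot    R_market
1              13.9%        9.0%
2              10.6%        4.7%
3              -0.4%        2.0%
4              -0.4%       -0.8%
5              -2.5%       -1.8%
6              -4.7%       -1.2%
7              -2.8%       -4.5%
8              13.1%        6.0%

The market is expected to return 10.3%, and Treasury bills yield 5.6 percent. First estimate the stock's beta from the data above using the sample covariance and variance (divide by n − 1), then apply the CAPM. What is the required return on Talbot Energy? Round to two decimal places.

13.02%

Mean R_i = (13.9 + 10.6 − 0.4 − 0.4 − 2.5 − 4.7 − 2.8 + 13.1) / 8 = 3.3500%
Mean R_m = (9.0 + 4.7 + 2.0 − 0.8 − 1.8 − 1.2 − 4.5 + 6.0) / 8 = 1.6750%
Σ(R_i − R̄_i)(R_m − R̄_m) = 230.8900  ⇒  Cov = 230.8900 / 7 = 32.9843
Σ(R_m − R̄_m)² = 146.2150  ⇒  Var(R_m) = 146.2150 / 7 = 20.8879
β = Cov / Var(R_m) = 32.9843 / 20.8879 = 1.5791
MRP = 10.3% − 5.6% = 4.70%
E(R) = R_f + β × MRP = 5.6% + 1.5791 × 4.7% = 13.02%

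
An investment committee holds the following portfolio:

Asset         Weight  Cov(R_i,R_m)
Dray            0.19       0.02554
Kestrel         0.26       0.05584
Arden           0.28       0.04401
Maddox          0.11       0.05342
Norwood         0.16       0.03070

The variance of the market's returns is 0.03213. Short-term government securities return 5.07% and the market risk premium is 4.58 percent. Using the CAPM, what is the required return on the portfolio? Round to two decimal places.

β_Dray = 0.02554 / 0.03213 = 0.7949
β_Kestrel = 0.05584 / 0.03213 = 1.7379
β_Arden = 0.04401 / 0.03213 = 1.3697
β_Maddox = 0.05342 / 0.03213 = 1.6626
β_Norwood = 0.03070 / 0.03213 = 0.9555
β_P = Σ w_i β_i = 0.19×0.7949 + 0.26×1.7379 + 0.28×1.3697 + 0.11×1.6626 + 0.16×0.9555 = 1.3222
E(R_P) = R_f + β_P × MRP = 5.07% + 1.3222 × 4.58% = 11.13%

11.13%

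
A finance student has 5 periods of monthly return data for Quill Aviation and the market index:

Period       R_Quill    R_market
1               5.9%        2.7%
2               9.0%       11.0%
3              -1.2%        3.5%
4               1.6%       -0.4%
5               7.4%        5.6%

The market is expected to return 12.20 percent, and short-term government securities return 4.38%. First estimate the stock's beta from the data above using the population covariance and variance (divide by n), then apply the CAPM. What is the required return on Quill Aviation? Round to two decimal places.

9.81%

Mean R_i = (5.9 + 9.0 − 1.2 + 1.6 + 7.4) / 5 = 4.5400%
Mean R_m = (2.7 + 11.0 + 3.5 − 0.4 + 5.6) / 5 = 4.4800%
Σ(R_i − R̄_i)(R_m − R̄_m) = 49.8340  ⇒  Cov = 49.8340 / 5 = 9.9668
Σ(R_m − R̄_m)² = 71.7080  ⇒  Var(R_m) = 71.7080 / 5 = 14.3416
β = Cov / Var(R_m) = 9.9668 / 14.3416 = 0.6950
MRP = 12.20% − 4.38% = 7.82%
E(R) = R_f + β × MRP = 4.38% + 0.6950 × 7.82% = 9.81%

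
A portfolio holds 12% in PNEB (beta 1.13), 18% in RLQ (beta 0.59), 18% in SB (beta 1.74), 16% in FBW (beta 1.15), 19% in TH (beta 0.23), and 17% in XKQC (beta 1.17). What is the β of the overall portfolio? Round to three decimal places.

0.982

β_P = Σ w_i β_i = 0.12×1.13 + 0.18×0.59 + 0.18×1.74 + 0.16×1.15 + 0.19×0.23 + 0.17×1.17 = 0.9816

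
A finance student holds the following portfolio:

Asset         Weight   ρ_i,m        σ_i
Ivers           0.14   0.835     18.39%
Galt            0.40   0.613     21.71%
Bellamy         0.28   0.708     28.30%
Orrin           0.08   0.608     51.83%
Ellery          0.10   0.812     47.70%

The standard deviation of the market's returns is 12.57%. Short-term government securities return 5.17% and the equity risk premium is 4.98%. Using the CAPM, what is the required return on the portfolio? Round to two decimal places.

β_Ivers = 0.835 × 18.39% / 12.57% = 1.2216
β_Galt = 0.613 × 21.71% / 12.57% = 1.0587
β_Bellamy = 0.708 × 28.30% / 12.57% = 1.5940
β_Orrin = 0.608 × 51.83% / 12.57% = 2.5070
β_Ellery = 0.812 × 47.70% / 12.57% = 3.0813
β_P = Σ w_i β_i = 0.14×1.2216 + 0.40×1.0587 + 0.28×1.5940 + 0.08×2.5070 + 0.10×3.0813 = 1.5495
E(R_P) = R_f + β_P × MRP = 5.17% + 1.5495 × 4.98% = 12.89%

12.89%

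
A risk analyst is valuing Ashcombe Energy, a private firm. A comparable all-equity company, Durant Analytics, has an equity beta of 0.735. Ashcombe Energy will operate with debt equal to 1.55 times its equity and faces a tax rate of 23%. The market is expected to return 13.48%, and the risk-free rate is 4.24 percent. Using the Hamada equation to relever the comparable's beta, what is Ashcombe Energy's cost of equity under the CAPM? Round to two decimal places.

19.14%

β_L = β_U × [1 + (1 − t)(D/E)] = 0.735 × [1 + (1 − 0.23) × 1.55]
    = 0.735 × [1 + 0.77 × 1.55] = 0.735 × 2.1935 = 1.6122
MRP = 13.48% − 4.24% = 9.24%
E(R) = R_f + β_L × MRP = 4.24% + 1.6122 × 9.24% = 19.14%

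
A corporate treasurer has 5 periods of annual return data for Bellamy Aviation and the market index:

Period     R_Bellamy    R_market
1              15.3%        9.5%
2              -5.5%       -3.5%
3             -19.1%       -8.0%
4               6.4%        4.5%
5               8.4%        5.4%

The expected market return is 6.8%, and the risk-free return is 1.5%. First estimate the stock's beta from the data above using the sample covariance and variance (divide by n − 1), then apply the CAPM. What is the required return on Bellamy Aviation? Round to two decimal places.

11.48%

Mean R_i = (15.3 − 5.5 − 19.1 + 6.4 + 8.4) / 5 = 1.1000%
Mean R_m = (9.5 − 3.5 − 8.0 + 4.5 + 5.4) / 5 = 1.5800%
Σ(R_i − R̄_i)(R_m − R̄_m) = 382.8700  ⇒  Cov = 382.8700 / 4 = 95.7175
Σ(R_m − R̄_m)² = 203.4280  ⇒  Var(R_m) = 203.4280 / 4 = 50.8570
β = Cov / Var(R_m) = 95.7175 / 50.8570 = 1.8821
MRP = 6.8% − 1.5% = 5.30%
E(R) = R_f + β × MRP = 1.5% + 1.8821 × 5.3% = 11.48%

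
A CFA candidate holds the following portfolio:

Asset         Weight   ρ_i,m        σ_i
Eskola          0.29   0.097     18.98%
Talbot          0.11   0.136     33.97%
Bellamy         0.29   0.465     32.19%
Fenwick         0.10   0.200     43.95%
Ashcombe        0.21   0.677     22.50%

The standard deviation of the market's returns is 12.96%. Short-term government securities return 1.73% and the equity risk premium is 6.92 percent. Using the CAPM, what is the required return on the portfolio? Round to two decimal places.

6.78%

β_Eskola = 0.097 × 18.98% / 12.96% = 0.1421
β_Talbot = 0.136 × 33.97% / 12.96% = 0.3565
β_Bellamy = 0.465 × 32.19% / 12.96% = 1.1550
β_Fenwick = 0.200 × 43.95% / 12.96% = 0.6782
β_Ashcombe = 0.677 × 22.50% / 12.96% = 1.1753
β_P = Σ w_i β_i = 0.29×0.1421 + 0.11×0.3565 + 0.29×1.1550 + 0.10×0.6782 + 0.21×1.1753 = 0.7300
E(R_P) = R_f + β_P × MRP = 1.73% + 0.7300 × 6.92% = 6.78%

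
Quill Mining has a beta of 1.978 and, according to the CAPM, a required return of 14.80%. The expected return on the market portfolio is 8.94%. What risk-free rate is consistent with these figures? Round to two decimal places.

2.95%

E(R) = R_f + β(E(R_m) − R_f) = R_f(1 − β) + β·E(R_m)
14.80% = R_f × (1 − 1.978) + 1.978 × 8.94%
14.80% = R_f × -0.978 + 17.68332%
R_f = (14.80% − 17.68332%) / -0.978 = 2.95%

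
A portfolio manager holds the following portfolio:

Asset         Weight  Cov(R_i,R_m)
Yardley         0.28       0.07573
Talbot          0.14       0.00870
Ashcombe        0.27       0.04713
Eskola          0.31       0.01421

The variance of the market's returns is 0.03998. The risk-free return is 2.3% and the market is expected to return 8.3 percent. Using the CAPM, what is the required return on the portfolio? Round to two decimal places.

8.24%

β_Yardley = 0.07573 / 0.03998 = 1.8942
β_Talbot = 0.00870 / 0.03998 = 0.2176
β_Ashcombe = 0.04713 / 0.03998 = 1.1788
β_Eskola = 0.01421 / 0.03998 = 0.3554
β_P = Σ w_i β_i = 0.28×1.8942 + 0.14×0.2176 + 0.27×1.1788 + 0.31×0.3554 = 0.9893
MRP = 8.3% − 2.3% = 6.00%
E(R_P) = R_f + β_P × MRP = 2.3% + 0.9893 × 6.0% = 8.24%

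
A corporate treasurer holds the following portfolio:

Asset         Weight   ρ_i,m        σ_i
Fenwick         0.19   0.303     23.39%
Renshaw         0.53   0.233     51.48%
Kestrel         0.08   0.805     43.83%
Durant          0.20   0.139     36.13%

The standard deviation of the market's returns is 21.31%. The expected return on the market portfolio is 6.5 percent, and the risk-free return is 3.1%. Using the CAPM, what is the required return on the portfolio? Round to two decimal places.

β_Fenwick = 0.303 × 23.39% / 21.31% = 0.3326
β_Renshaw = 0.233 × 51.48% / 21.31% = 0.5629
β_Kestrel = 0.805 × 43.83% / 21.31% = 1.6557
β_Durant = 0.139 × 36.13% / 21.31% = 0.2357
β_P = Σ w_i β_i = 0.19×0.3326 + 0.53×0.5629 + 0.08×1.6557 + 0.20×0.2357 = 0.5411
MRP = 6.5% − 3.1% = 3.40%
E(R_P) = R_f + β_P × MRP = 3.1% + 0.5411 × 3.4% = 4.94%

4.94%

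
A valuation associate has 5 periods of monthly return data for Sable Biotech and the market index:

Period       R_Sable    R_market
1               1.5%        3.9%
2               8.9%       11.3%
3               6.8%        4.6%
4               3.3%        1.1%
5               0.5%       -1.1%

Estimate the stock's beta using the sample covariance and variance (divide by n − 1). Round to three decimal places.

Mean R_i = (1.5 + 8.9 + 6.8 + 3.3 + 0.5) / 5 = 4.2000%
Mean R_m = (3.9 + 11.3 + 4.6 + 1.1 − 1.1) / 5 = 3.9600%
Σ(R_i − R̄_i)(R_m − R̄_m) = 57.6200  ⇒  Cov = 57.6200 / 4 = 14.4050
Σ(R_m − R̄_m)² = 88.0720  ⇒  Var(R_m) = 88.0720 / 4 = 22.0180
β = Cov / Var(R_m) = 14.4050 / 22.0180 = 0.6542

0.654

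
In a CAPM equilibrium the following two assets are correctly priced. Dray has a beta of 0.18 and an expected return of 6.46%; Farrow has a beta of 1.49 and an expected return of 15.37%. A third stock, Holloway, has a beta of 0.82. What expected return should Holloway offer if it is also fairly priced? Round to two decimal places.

MRP (SML slope) = (15.37% − 6.46%) / (1.49 − 0.18) = 8.91% / 1.31 = 6.8015%
R_f (intercept) = 6.46% − 0.18 × 6.8015% = 5.2357%
E(R_Holloway) = R_f + β × MRP = 5.2357% + 0.82 × 6.8015% = 10.81%

10.81%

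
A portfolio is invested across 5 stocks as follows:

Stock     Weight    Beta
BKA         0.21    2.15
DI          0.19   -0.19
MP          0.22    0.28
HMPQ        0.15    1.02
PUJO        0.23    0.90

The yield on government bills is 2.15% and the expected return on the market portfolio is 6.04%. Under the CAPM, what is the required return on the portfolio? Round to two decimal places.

5.41%

β_P = Σ w_i β_i = 0.21×2.15 + 0.19×-0.19 + 0.22×0.28 + 0.15×1.02 + 0.23×0.90 = 0.8370
MRP = 6.04% − 2.15% = 3.89%
E(R_P) = R_f + β_P × MRP = 2.15% + 0.8370 × 3.89% = 5.41%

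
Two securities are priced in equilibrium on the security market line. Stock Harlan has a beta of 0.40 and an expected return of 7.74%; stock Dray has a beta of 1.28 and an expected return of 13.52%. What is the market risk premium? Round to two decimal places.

Both satisfy E(R) = R_f + β·MRP, so the slope of the SML is
MRP = (13.52% − 7.74%) / (1.28 − 0.40) = 5.78% / 0.88 = 6.5682%

6.57%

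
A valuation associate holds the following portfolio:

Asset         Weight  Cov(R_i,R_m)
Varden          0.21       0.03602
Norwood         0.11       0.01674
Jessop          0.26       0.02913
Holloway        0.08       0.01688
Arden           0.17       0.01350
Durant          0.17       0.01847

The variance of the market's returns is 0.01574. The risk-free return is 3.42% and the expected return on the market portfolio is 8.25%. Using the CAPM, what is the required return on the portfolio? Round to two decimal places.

β_Varden = 0.03602 / 0.01574 = 2.2884
β_Norwood = 0.01674 / 0.01574 = 1.0635
β_Jessop = 0.02913 / 0.01574 = 1.8507
β_Holloway = 0.01688 / 0.01574 = 1.0724
β_Arden = 0.01350 / 0.01574 = 0.8577
β_Durant = 0.01847 / 0.01574 = 1.1734
β_P = Σ w_i β_i = 0.21×2.2884 + 0.11×1.0635 + 0.26×1.8507 + 0.08×1.0724 + 0.17×0.8577 + 0.17×1.1734 = 1.5098
MRP = 8.25% − 3.42% = 4.83%
E(R_P) = R_f + β_P × MRP = 3.42% + 1.5098 × 4.83% = 10.71%

10.71%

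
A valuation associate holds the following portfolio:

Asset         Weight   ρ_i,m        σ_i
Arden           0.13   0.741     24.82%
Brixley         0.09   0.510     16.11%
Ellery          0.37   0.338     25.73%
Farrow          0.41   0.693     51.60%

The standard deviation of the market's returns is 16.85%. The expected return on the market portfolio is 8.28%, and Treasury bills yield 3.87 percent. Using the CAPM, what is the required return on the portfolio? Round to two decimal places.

9.37%

β_Arden = 0.741 × 24.82% / 16.85% = 1.0915
β_Brixley = 0.510 × 16.11% / 16.85% = 0.4876
β_Ellery = 0.338 × 25.73% / 16.85% = 0.5161
β_Farrow = 0.693 × 51.60% / 16.85% = 2.1222
β_P = Σ w_i β_i = 0.13×1.0915 + 0.09×0.4876 + 0.37×0.5161 + 0.41×2.1222 = 1.2468
MRP = 8.28% − 3.87% = 4.41%
E(R_P) = R_f + β_P × MRP = 3.87% + 1.2468 × 4.41% = 9.37%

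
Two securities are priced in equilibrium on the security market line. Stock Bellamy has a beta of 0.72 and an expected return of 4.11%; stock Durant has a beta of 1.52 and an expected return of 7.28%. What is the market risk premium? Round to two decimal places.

Both satisfy E(R) = R_f + β·MRP, so the slope of the SML is
MRP = (7.28% − 4.11%) / (1.52 − 0.72) = 3.17% / 0.80 = 3.9625%

3.96%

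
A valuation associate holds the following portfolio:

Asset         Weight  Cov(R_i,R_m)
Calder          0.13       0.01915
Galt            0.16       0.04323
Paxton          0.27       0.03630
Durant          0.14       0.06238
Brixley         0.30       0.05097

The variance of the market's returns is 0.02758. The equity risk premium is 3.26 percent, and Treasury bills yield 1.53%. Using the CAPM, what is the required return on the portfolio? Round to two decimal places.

6.64%

β_Calder = 0.01915 / 0.02758 = 0.6943
β_Galt = 0.04323 / 0.02758 = 1.5674
β_Paxton = 0.03630 / 0.02758 = 1.3162
β_Durant = 0.06238 / 0.02758 = 2.2618
β_Brixley = 0.05097 / 0.02758 = 1.8481
β_P = Σ w_i β_i = 0.13×0.6943 + 0.16×1.5674 + 0.27×1.3162 + 0.14×2.2618 + 0.30×1.8481 = 1.5675
E(R_P) = R_f + β_P × MRP = 1.53% + 1.5675 × 3.26% = 6.64%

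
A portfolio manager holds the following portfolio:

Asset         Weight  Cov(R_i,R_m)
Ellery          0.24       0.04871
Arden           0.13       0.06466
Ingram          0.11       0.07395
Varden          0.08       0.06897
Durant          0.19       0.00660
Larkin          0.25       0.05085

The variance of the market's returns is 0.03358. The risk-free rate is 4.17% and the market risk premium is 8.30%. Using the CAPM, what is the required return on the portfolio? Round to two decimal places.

β_Ellery = 0.04871 / 0.03358 = 1.4506
β_Arden = 0.06466 / 0.03358 = 1.9256
β_Ingram = 0.07395 / 0.03358 = 2.2022
β_Varden = 0.06897 / 0.03358 = 2.0539
β_Durant = 0.00660 / 0.03358 = 0.1965
β_Larkin = 0.05085 / 0.03358 = 1.5143
β_P = Σ w_i β_i = 0.24×1.4506 + 0.13×1.9256 + 0.11×2.2022 + 0.08×2.0539 + 0.19×0.1965 + 0.25×1.5143 = 1.4209
E(R_P) = R_f + β_P × MRP = 4.17% + 1.4209 × 8.30% = 15.96%

15.96%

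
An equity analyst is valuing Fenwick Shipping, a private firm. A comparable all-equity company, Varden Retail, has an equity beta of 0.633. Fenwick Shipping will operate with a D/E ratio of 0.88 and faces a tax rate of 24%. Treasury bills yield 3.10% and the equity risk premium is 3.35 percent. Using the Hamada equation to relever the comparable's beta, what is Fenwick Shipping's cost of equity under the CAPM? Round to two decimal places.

β_L = β_U × [1 + (1 − t)(D/E)] = 0.633 × [1 + (1 − 0.24) × 0.88]
    = 0.633 × [1 + 0.76 × 0.88] = 0.633 × 1.6688 = 1.0564
E(R) = R_f + β_L × MRP = 3.10% + 1.0564 × 3.35% = 6.64%

6.64%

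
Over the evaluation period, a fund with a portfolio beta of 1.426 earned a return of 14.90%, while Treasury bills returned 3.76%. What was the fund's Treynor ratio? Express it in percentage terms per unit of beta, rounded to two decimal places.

Treynor = (R_P − R_f) / β_P = (14.90% − 3.76%) / 1.4260 = 11.14% / 1.4260 = 7.81%

7.81%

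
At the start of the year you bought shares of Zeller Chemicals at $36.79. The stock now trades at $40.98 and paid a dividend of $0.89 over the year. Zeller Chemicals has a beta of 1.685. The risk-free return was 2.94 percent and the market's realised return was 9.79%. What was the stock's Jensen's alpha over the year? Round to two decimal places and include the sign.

Realised HPR = (P1 + D1 − P0) / P0 = (40.98 + 0.89 − 36.79) / 36.79 = 5.08 / 36.79 = 13.8081%
MRP = 9.79% − 2.94% = 6.85%
CAPM required = R_f + β·MRP = 2.94% + 1.685 × 6.85% = 14.48225%
α = realised − required = 13.8081% − 14.48225% = -0.67%

-0.67%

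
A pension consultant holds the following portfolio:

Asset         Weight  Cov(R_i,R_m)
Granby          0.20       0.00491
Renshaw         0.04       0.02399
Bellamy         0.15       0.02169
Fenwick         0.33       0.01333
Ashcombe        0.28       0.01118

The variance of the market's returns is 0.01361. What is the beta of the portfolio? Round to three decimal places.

β_Granby = 0.00491 / 0.01361 = 0.3608
β_Renshaw = 0.02399 / 0.01361 = 1.7627
β_Bellamy = 0.02169 / 0.01361 = 1.5937
β_Fenwick = 0.01333 / 0.01361 = 0.9794
β_Ashcombe = 0.01118 / 0.01361 = 0.8215
β_P = Σ w_i β_i = 0.20×0.3608 + 0.04×1.7627 + 0.15×1.5937 + 0.33×0.9794 + 0.28×0.8215 = 0.9349

0.935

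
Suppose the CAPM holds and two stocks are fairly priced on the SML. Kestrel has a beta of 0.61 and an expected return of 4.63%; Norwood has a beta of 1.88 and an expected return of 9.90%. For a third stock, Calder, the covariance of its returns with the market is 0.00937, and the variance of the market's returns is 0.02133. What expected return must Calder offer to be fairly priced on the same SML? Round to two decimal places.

MRP = (9.90% − 4.63%) / (1.88 − 0.61) = 4.1496%
R_f = 4.63% − 0.61 × 4.1496% = 2.0987%
β_Calder = Cov / Var(R_m) = 0.00937 / 0.02133 = 0.4393
E(R_Calder) = R_f + β × MRP = 2.0987% + 0.4393 × 4.1496% = 3.92%

3.92%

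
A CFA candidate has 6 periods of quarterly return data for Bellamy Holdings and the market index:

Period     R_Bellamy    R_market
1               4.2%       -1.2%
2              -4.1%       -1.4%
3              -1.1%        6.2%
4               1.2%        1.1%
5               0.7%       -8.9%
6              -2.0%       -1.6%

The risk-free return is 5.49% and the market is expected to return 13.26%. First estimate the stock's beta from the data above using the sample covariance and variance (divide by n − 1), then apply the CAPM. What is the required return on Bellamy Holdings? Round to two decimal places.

Mean R_i = (4.2 − 4.1 − 1.1 + 1.2 + 0.7 − 2.0) / 6 = -0.1833%
Mean R_m = (-1.2 − 1.4 + 6.2 + 1.1 − 8.9 − 1.6) / 6 = -0.9667%
Σ(R_i − R̄_i)(R_m − R̄_m) = -8.8933  ⇒  Cov = -8.8933 / 5 = -1.7787
Σ(R_m − R̄_m)² = 119.2133  ⇒  Var(R_m) = 119.2133 / 5 = 23.8427
β = Cov / Var(R_m) = -1.7787 / 23.8427 = -0.0746
MRP = 13.26% − 5.49% = 7.77%
E(R) = R_f + β × MRP = 5.49% + -0.0746 × 7.77% = 4.91%

4.91%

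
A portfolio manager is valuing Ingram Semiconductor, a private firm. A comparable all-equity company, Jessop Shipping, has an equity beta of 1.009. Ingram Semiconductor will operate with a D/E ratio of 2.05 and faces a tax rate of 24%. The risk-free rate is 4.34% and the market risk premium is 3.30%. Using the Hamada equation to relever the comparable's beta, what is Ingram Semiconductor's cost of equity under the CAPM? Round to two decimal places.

12.86%

β_L = β_U × [1 + (1 − t)(D/E)] = 1.009 × [1 + (1 − 0.24) × 2.05]
    = 1.009 × [1 + 0.76 × 2.05] = 1.009 × 2.5580 = 2.5810
E(R) = R_f + β_L × MRP = 4.34% + 2.5810 × 3.30% = 12.86%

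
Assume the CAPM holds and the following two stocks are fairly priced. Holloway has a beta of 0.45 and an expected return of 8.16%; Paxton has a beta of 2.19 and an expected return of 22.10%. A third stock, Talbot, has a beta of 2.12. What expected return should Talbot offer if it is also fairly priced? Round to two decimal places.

21.54%

MRP (SML slope) = (22.10% − 8.16%) / (2.19 − 0.45) = 13.94% / 1.74 = 8.0115%
R_f (intercept) = 8.16% − 0.45 × 8.0115% = 4.5548%
E(R_Talbot) = R_f + β × MRP = 4.5548% + 2.12 × 8.0115% = 21.54%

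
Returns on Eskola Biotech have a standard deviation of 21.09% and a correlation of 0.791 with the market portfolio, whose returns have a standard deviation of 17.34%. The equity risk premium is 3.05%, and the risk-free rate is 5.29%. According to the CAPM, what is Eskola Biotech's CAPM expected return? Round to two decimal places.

8.22%

β = ρ × σ_i / σ_m = 0.791 × 21.09% / 17.34% = 0.9621
E(R) = 5.29% + 0.9621 × 3.05% = 8.22%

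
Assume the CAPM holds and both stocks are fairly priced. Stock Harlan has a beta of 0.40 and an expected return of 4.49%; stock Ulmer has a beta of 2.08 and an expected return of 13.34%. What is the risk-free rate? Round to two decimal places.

2.38%

Both satisfy E(R) = R_f + β·MRP, so the slope of the SML is
MRP = (13.34% − 4.49%) / (2.08 − 0.40) = 8.85% / 1.68 = 5.2679%
R_f = E(R_Harlan) − β_Harlan·MRP = 4.49% − 0.40 × 5.2679% = 2.3828%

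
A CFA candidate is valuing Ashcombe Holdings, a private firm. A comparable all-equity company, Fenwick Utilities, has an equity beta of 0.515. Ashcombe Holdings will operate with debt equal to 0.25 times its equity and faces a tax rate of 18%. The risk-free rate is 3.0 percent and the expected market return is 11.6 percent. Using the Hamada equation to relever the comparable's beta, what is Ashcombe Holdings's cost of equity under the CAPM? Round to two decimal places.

β_L = β_U × [1 + (1 − t)(D/E)] = 0.515 × [1 + (1 − 0.18) × 0.25]
    = 0.515 × [1 + 0.82 × 0.25] = 0.515 × 1.2050 = 0.6206
MRP = 11.6% − 3.0% = 8.60%
E(R) = R_f + β_L × MRP = 3.0% + 0.6206 × 8.6% = 8.34%

8.34%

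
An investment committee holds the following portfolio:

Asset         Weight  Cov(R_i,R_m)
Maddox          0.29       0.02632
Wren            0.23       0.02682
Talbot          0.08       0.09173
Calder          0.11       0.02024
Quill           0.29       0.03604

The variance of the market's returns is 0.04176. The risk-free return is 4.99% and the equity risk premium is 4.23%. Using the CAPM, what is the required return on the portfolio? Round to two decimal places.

8.42%

β_Maddox = 0.02632 / 0.04176 = 0.6303
β_Wren = 0.02682 / 0.04176 = 0.6422
β_Talbot = 0.09173 / 0.04176 = 2.1966
β_Calder = 0.02024 / 0.04176 = 0.4847
β_Quill = 0.03604 / 0.04176 = 0.8630
β_P = Σ w_i β_i = 0.29×0.6303 + 0.23×0.6422 + 0.08×2.1966 + 0.11×0.4847 + 0.29×0.8630 = 0.8098
E(R_P) = R_f + β_P × MRP = 4.99% + 0.8098 × 4.23% = 8.42%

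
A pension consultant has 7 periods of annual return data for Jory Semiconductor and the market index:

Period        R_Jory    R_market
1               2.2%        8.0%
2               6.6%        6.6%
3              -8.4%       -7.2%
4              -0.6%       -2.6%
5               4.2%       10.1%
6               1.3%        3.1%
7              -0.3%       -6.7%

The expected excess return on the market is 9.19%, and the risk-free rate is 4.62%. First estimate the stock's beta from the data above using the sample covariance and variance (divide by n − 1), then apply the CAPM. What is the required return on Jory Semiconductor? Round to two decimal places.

9.56%

Mean R_i = (2.2 + 6.6 − 8.4 − 0.6 + 4.2 + 1.3 − 0.3) / 7 = 0.7143%
Mean R_m = (8.0 + 6.6 − 7.2 − 2.6 + 10.1 + 3.1 − 6.7) / 7 = 1.6143%
Σ(R_i − R̄_i)(R_m − R̄_m) = 163.5886  ⇒  Cov = 163.5886 / 6 = 27.2648
Σ(R_m − R̄_m)² = 304.4286  ⇒  Var(R_m) = 304.4286 / 6 = 50.7381
β = Cov / Var(R_m) = 27.2648 / 50.7381 = 0.5374
E(R) = R_f + β × MRP = 4.62% + 0.5374 × 9.19% = 9.56%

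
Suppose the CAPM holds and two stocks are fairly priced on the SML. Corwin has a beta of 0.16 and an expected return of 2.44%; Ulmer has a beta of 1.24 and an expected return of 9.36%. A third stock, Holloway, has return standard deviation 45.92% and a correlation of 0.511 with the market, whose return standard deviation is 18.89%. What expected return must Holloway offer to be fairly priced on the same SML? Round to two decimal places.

MRP = (9.36% − 2.44%) / (1.24 − 0.16) = 6.4074%
R_f = 2.44% − 0.16 × 6.4074% = 1.4148%
β_Holloway = ρ·σ_i/σ_m = 0.511 × 45.92 / 18.89 = 1.2422
E(R_Holloway) = R_f + β × MRP = 1.4148% + 1.2422 × 6.4074% = 9.37%

9.37%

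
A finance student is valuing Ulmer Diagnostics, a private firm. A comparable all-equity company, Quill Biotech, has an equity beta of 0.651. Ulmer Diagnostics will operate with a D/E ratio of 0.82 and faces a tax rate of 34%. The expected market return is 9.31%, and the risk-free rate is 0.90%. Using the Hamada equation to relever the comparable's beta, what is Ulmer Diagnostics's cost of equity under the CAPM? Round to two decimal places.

β_L = β_U × [1 + (1 − t)(D/E)] = 0.651 × [1 + (1 − 0.34) × 0.82]
    = 0.651 × [1 + 0.66 × 0.82] = 0.651 × 1.5412 = 1.0033
MRP = 9.31% − 0.90% = 8.41%
E(R) = R_f + β_L × MRP = 0.90% + 1.0033 × 8.41% = 9.34%

9.34%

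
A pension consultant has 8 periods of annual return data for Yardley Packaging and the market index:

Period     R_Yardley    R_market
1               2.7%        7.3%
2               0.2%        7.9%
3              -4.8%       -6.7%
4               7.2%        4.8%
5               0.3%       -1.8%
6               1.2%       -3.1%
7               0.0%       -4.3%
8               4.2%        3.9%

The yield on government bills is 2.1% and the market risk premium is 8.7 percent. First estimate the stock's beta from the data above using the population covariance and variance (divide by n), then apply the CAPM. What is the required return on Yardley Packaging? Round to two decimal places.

Mean R_i = (2.7 + 0.2 − 4.8 + 7.2 + 0.3 + 1.2 + 0.0 + 4.2) / 8 = 1.3750%
Mean R_m = (7.3 + 7.9 − 6.7 + 4.8 − 1.8 − 3.1 − 4.3 + 3.9) / 8 = 1.0000%
Σ(R_i − R̄_i)(R_m − R̄_m) = 89.1300  ⇒  Cov = 89.1300 / 8 = 11.1413
Σ(R_m − R̄_m)² = 222.1800  ⇒  Var(R_m) = 222.1800 / 8 = 27.7725
β = Cov / Var(R_m) = 11.1413 / 27.7725 = 0.4012
E(R) = R_f + β × MRP = 2.1% + 0.4012 × 8.7% = 5.59%

5.59%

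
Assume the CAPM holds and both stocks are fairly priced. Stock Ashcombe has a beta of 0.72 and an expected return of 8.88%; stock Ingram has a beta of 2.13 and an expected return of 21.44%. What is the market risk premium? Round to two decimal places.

Both satisfy E(R) = R_f + β·MRP, so the slope of the SML is
MRP = (21.44% − 8.88%) / (2.13 − 0.72) = 12.56% / 1.41 = 8.9078%

8.91%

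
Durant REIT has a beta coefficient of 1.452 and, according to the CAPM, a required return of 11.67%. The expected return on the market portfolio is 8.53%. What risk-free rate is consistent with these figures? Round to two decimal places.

E(R) = R_f + β(E(R_m) − R_f) = R_f(1 − β) + β·E(R_m)
11.67% = R_f × (1 − 1.452) + 1.452 × 8.53%
11.67% = R_f × -0.452 + 12.38556%
R_f = (11.67% − 12.38556%) / -0.452 = 1.58%

1.58%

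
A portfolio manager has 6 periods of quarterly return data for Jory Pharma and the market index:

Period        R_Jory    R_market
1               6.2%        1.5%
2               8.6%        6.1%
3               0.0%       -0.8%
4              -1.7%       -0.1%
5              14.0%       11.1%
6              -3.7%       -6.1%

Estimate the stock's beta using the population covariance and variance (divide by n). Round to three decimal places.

Mean R_i = (6.2 + 8.6 + 0.0 − 1.7 + 14.0 − 3.7) / 6 = 3.9000%
Mean R_m = (1.5 + 6.1 − 0.8 − 0.1 + 11.1 − 6.1) / 6 = 1.9500%
Σ(R_i − R̄_i)(R_m − R̄_m) = 194.2700  ⇒  Cov = 194.2700 / 6 = 32.3783
Σ(R_m − R̄_m)² = 177.7150  ⇒  Var(R_m) = 177.7150 / 6 = 29.6192
β = Cov / Var(R_m) = 32.3783 / 29.6192 = 1.0932

1.093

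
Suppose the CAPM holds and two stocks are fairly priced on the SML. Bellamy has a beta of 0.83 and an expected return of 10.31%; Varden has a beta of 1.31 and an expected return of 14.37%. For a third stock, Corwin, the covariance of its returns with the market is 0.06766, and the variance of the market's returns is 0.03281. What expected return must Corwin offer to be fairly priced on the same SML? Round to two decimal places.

20.73%

MRP = (14.37% − 10.31%) / (1.31 − 0.83) = 8.4583%
R_f = 10.31% − 0.83 × 8.4583% = 3.2896%
β_Corwin = Cov / Var(R_m) = 0.06766 / 0.03281 = 2.0622
E(R_Corwin) = R_f + β × MRP = 3.2896% + 2.0622 × 8.4583% = 20.73%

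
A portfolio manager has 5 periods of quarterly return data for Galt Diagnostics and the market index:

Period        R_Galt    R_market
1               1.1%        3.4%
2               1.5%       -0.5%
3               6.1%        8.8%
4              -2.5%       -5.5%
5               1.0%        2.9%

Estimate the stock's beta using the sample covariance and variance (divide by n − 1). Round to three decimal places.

Mean R_i = (1.1 + 1.5 + 6.1 − 2.5 + 1.0) / 5 = 1.4400%
Mean R_m = (3.4 − 0.5 + 8.8 − 5.5 + 2.9) / 5 = 1.8200%
Σ(R_i − R̄_i)(R_m − R̄_m) = 60.2160  ⇒  Cov = 60.2160 / 4 = 15.0540
Σ(R_m − R̄_m)² = 111.3480  ⇒  Var(R_m) = 111.3480 / 4 = 27.8370
β = Cov / Var(R_m) = 15.0540 / 27.8370 = 0.5408

0.541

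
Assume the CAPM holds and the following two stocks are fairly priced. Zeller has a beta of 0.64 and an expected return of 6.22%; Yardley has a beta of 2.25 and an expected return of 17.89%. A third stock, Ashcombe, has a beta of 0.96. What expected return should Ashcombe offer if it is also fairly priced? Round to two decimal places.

MRP (SML slope) = (17.89% − 6.22%) / (2.25 − 0.64) = 11.67% / 1.61 = 7.2484%
R_f (intercept) = 6.22% − 0.64 × 7.2484% = 1.5810%
E(R_Ashcombe) = R_f + β × MRP = 1.5810% + 0.96 × 7.2484% = 8.54%

8.54%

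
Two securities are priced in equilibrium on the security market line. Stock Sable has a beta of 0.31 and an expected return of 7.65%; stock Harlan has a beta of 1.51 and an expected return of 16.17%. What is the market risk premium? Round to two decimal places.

7.10%

Both satisfy E(R) = R_f + β·MRP, so the slope of the SML is
MRP = (16.17% − 7.65%) / (1.51 − 0.31) = 8.52% / 1.20 = 7.1000%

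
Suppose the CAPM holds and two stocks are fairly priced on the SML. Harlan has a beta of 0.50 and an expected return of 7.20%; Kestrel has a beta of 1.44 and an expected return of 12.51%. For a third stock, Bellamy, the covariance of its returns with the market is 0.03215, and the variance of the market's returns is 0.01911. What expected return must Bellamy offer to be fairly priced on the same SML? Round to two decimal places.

MRP = (12.51% − 7.20%) / (1.44 − 0.50) = 5.6489%
R_f = 7.20% − 0.50 × 5.6489% = 4.3756%
β_Bellamy = Cov / Var(R_m) = 0.03215 / 0.01911 = 1.6824
E(R_Bellamy) = R_f + β × MRP = 4.3756% + 1.6824 × 5.6489% = 13.88%

13.88%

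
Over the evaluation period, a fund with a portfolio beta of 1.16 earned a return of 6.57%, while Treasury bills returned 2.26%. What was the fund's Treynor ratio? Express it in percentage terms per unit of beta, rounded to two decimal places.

Treynor = (R_P − R_f) / β_P = (6.57% − 2.26%) / 1.1600 = 4.31% / 1.1600 = 3.72%

3.72%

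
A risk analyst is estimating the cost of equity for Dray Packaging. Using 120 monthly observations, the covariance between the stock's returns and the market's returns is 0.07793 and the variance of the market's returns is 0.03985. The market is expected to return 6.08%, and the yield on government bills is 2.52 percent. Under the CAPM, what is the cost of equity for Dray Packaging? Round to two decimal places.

9.48%

β = Cov(R_i, R_m) / Var(R_m) = 0.07793 / 0.03985 = 1.9556
MRP = 6.08% − 2.52% = 3.56%
E(R) = R_f + β × MRP = 2.52% + 1.9556 × 3.56% = 9.48%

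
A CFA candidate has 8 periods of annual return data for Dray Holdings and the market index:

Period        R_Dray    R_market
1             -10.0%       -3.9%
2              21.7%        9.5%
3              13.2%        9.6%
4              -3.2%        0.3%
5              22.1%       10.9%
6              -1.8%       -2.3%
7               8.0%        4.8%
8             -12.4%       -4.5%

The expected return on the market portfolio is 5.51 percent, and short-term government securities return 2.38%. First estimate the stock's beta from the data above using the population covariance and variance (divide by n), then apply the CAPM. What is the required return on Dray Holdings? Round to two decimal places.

Mean R_i = (-10.0 + 21.7 + 13.2 − 3.2 + 22.1 − 1.8 + 8.0 − 12.4) / 8 = 4.7000%
Mean R_m = (-3.9 + 9.5 + 9.6 + 0.3 + 10.9 − 2.3 + 4.8 − 4.5) / 8 = 3.0500%
Σ(R_i − R̄_i)(R_m − R̄_m) = 595.4600  ⇒  Cov = 595.4600 / 8 = 74.4325
Σ(R_m − R̄_m)² = 290.6800  ⇒  Var(R_m) = 290.6800 / 8 = 36.3350
β = Cov / Var(R_m) = 74.4325 / 36.3350 = 2.0485
MRP = 5.51% − 2.38% = 3.13%
E(R) = R_f + β × MRP = 2.38% + 2.0485 × 3.13% = 8.79%

8.79%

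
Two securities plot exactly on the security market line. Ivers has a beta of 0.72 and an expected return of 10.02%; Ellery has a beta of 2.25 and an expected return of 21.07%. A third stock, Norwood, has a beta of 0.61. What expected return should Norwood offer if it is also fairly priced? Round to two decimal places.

MRP (SML slope) = (21.07% − 10.02%) / (2.25 − 0.72) = 11.05% / 1.53 = 7.2222%
R_f (intercept) = 10.02% − 0.72 × 7.2222% = 4.8200%
E(R_Norwood) = R_f + β × MRP = 4.8200% + 0.61 × 7.2222% = 9.23%

9.23%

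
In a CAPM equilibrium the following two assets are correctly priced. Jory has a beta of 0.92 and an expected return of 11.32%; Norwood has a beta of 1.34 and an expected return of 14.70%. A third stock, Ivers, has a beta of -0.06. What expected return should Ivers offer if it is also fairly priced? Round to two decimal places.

3.43%

MRP (SML slope) = (14.70% − 11.32%) / (1.34 − 0.92) = 3.38% / 0.42 = 8.0476%
R_f (intercept) = 11.32% − 0.92 × 8.0476% = 3.9162%
E(R_Ivers) = R_f + β × MRP = 3.9162% + -0.06 × 8.0476% = 3.43%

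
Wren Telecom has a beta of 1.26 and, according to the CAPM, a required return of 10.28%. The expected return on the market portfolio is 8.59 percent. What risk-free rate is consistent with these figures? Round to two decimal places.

2.09%

E(R) = R_f + β(E(R_m) − R_f) = R_f(1 − β) + β·E(R_m)
10.28% = R_f × (1 − 1.26) + 1.26 × 8.59%
10.28% = R_f × -0.26 + 10.8234%
R_f = (10.28% − 10.8234%) / -0.26 = 2.09%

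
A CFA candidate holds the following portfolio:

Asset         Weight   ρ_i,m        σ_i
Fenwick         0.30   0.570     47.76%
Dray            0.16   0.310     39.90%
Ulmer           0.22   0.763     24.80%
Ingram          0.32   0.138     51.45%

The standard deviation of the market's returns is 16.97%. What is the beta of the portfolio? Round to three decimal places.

0.977

β_Fenwick = 0.570 × 47.76% / 16.97% = 1.6042
β_Dray = 0.310 × 39.90% / 16.97% = 0.7289
β_Ulmer = 0.763 × 24.80% / 16.97% = 1.1151
β_Ingram = 0.138 × 51.45% / 16.97% = 0.4184
β_P = Σ w_i β_i = 0.30×1.6042 + 0.16×0.7289 + 0.22×1.1151 + 0.32×0.4184 = 0.9771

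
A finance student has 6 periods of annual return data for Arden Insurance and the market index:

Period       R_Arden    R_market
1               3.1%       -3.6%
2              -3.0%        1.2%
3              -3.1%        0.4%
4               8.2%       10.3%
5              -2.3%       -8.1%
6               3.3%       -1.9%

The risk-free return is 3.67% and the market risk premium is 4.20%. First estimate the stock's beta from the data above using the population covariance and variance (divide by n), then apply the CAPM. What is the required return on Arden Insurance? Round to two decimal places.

5.50%

Mean R_i = (3.1 − 3.0 − 3.1 + 8.2 − 2.3 + 3.3) / 6 = 1.0333%
Mean R_m = (-3.6 + 1.2 + 0.4 + 10.3 − 8.1 − 1.9) / 6 = -0.2833%
Σ(R_i − R̄_i)(R_m − R̄_m) = 82.5767  ⇒  Cov = 82.5767 / 6 = 13.7628
Σ(R_m − R̄_m)² = 189.3883  ⇒  Var(R_m) = 189.3883 / 6 = 31.5647
β = Cov / Var(R_m) = 13.7628 / 31.5647 = 0.4360
E(R) = R_f + β × MRP = 3.67% + 0.4360 × 4.20% = 5.50%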